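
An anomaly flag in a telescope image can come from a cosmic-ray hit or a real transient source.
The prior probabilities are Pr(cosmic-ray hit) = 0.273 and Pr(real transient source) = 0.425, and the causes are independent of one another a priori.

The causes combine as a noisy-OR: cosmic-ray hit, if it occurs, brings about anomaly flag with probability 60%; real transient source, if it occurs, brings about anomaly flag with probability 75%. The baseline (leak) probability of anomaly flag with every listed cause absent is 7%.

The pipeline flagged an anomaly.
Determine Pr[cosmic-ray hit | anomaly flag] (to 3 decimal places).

Under noisy-OR, P(anomaly flag | causes) = 1 − (1−0.07)·∏(1−qᵢ) over the active causes.
P(anomaly flag) = 0.07×0.727×0.575 + 0.7675×0.727×0.425 + 0.628×0.273×0.575 + 0.907×0.273×0.425 = 0.029262 + 0.237138 + 0.098580 + 0.105235 = 0.470215
Of this, 0.203815 comes from 0.098580 + 0.105235 (the cosmic-ray hit=true cases).
P(cosmic-ray hit | anomaly flag) = 0.203815 / 0.470215 ≈ 0.433

Pr[cosmic-ray hit | anomaly flag] ≈ 0.433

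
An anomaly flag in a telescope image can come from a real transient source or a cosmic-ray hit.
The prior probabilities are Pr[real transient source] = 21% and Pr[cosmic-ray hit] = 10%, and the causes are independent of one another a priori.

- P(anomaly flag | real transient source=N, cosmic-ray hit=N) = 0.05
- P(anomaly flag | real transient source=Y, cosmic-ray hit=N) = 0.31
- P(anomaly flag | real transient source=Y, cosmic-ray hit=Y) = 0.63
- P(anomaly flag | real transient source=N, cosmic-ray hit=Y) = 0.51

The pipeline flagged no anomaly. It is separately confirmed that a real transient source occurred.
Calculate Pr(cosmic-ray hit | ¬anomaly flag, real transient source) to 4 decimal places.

Weight on cosmic-ray hit=true, given the evidence: 0.37×0.1 = 0.037000
Normalizer over all consistent configurations: 0.69×0.9 + 0.37×0.1 = 0.658000
P(cosmic-ray hit | ¬anomaly flag, real transient source) = 0.037000/0.658000 ≈ 0.0562

Pr(cosmic-ray hit | ¬anomaly flag, real transient source) ≈ 0.0562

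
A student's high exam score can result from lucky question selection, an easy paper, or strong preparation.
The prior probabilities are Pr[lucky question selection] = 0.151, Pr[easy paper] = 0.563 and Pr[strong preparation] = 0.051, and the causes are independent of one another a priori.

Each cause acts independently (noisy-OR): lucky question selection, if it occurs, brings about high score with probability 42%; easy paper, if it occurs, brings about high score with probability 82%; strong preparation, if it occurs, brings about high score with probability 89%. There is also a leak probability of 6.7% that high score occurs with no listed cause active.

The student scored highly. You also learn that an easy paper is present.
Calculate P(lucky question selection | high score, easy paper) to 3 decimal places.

Under noisy-OR, P(high score | causes) = 1 − (1−0.067)·∏(1−qᵢ) over the active causes.
Numerator (weight on configurations with lucky question selection): 0.129341 + 0.007618 = 0.136959
Normalizer over all consistent configurations: 0.83206*0.849*0.949 + 0.981527*0.849*0.051 + 0.902595*0.151*0.949 + 0.989285*0.151*0.051 = 0.849850
Posterior = 0.136959 / 0.849850 ≈ 0.161

P(lucky question selection | high score, easy paper) ≈ 0.161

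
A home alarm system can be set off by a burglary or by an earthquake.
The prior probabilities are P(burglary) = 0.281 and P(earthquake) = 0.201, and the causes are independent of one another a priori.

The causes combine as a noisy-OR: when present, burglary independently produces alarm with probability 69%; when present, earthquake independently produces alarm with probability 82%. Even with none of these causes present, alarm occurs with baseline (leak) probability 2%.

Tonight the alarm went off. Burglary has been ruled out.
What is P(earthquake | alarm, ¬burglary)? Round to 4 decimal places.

P(earthquake | alarm, ¬burglary) ≈ 0.9120

Under noisy-OR, P(alarm | causes) = 1 − (1−0.02)·∏(1−qᵢ) over the active causes.
Sum P(alarm|·) weighted by the priors over both values of earthquake:
  P(alarm | ¬burglary) = 0.02*0.799 + 0.8236*0.201
        = 0.015980 + 0.165544 = 0.181524
Configurations with earthquake contribute 0.165544, so
  P(earthquake | alarm, ¬burglary) = 0.165544 / 0.181524 ≈ 0.9120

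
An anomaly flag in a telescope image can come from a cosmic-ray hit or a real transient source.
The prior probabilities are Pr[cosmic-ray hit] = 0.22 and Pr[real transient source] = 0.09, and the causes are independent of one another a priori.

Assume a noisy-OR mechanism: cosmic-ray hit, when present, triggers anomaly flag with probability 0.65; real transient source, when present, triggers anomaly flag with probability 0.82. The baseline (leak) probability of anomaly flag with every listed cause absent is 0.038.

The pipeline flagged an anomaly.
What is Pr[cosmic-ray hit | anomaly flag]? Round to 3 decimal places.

Pr[cosmic-ray hit | anomaly flag] ≈ 0.640

Under noisy-OR, P(anomaly flag | causes) = 1 − (1−0.038)·∏(1−qᵢ) over the active causes.
Sum P(anomaly flag|·) weighted by the priors over the 4 (cosmic-ray hit, real transient source) configurations:
  P(anomaly flag) = 0.038×0.78×0.91 + 0.82684×0.78×0.09 + 0.6633×0.22×0.91 + 0.939394×0.22×0.09
        = 0.026972 + 0.058044 + 0.132793 + 0.018600 = 0.236409
Configurations with cosmic-ray hit contribute 0.151393, so
  P(cosmic-ray hit | anomaly flag) = 0.151393 / 0.236409 ≈ 0.640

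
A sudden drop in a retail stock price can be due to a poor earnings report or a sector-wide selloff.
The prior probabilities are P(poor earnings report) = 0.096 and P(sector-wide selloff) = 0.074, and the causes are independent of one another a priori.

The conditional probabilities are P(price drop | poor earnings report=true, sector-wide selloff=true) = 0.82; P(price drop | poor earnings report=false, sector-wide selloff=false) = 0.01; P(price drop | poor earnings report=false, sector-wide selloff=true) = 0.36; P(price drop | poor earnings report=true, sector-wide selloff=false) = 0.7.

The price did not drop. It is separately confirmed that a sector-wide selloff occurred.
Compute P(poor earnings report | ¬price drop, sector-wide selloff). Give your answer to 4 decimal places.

P(¬price drop | sector-wide selloff) = 0.64×0.904 + 0.18×0.096 = 0.578560 + 0.017280 = 0.595840
Restricting to configurations with poor earnings report present: 0.18×0.096 = 0.017280.
P(poor earnings report | ¬price drop, sector-wide selloff) = 0.017280 / 0.595840 ≈ 0.0290

P(poor earnings report | ¬price drop, sector-wide selloff) ≈ 0.0290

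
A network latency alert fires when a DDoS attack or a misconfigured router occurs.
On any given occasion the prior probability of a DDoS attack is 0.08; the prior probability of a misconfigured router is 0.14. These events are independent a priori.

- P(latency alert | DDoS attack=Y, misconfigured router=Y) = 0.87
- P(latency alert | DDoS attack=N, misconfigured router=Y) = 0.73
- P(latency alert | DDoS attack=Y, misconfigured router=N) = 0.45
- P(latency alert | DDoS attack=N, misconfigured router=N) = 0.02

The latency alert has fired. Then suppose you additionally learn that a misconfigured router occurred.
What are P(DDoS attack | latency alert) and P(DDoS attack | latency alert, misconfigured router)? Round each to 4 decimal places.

P(latency alert) = 0.02·0.92·0.86 + 0.73·0.92·0.14 + 0.45·0.08·0.86 + 0.87·0.08·0.14 = 0.015824 + 0.094024 + 0.030960 + 0.009744 = 0.150552
Of this, 0.040704 comes from 0.030960 + 0.009744 (the DDoS attack=true cases).
Hence the posterior is 0.040704/0.150552 ≈ 0.2704.

Now condition on the additional information:
P(latency alert | misconfigured router) = 0.73·0.92 + 0.87·0.08 = 0.671600 + 0.069600 = 0.741200
Restricting to configurations with DDoS attack present: 0.87·0.08 = 0.069600.
P(DDoS attack | latency alert, misconfigured router) = 0.069600 / 0.741200 ≈ 0.0939

P(DDoS attack | latency alert) ≈ 0.2704; P(DDoS attack | latency alert, misconfigured router) ≈ 0.0939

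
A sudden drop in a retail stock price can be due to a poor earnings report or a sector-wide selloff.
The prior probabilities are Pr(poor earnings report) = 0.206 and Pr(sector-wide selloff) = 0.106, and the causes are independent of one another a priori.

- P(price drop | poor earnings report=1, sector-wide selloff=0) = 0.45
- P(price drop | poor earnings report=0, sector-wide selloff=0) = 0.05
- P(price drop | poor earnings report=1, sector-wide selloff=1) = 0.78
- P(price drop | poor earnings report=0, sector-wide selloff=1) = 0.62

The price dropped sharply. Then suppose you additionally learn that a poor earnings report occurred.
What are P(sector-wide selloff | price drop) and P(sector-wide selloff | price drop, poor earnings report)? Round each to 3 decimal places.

P(price drop) = 0.05·0.794·0.894 + 0.62·0.794·0.106 + 0.45·0.206·0.894 + 0.78·0.206·0.106 = 0.035492 + 0.052182 + 0.082874 + 0.017032 = 0.187580
Restricting to configurations with sector-wide selloff present: 0.052182 + 0.017032 = 0.069214.
P(sector-wide selloff | price drop) = 0.069214 / 0.187580 ≈ 0.369

With the extra evidence:
For the numerator, keep only sector-wide selloff=true terms: 0.78×0.106 = 0.082680
Normalizer over all consistent configurations: 0.45×0.894 + 0.78×0.106 = 0.484980
P(sector-wide selloff | price drop, poor earnings report) = 0.082680/0.484980 ≈ 0.170
This is intercausal reasoning (explaining away): once poor earnings report accounts for the price drop, sector-wide selloff becomes less likely.

P(sector-wide selloff | price drop) ≈ 0.369; P(sector-wide selloff | price drop, poor earnings report) ≈ 0.170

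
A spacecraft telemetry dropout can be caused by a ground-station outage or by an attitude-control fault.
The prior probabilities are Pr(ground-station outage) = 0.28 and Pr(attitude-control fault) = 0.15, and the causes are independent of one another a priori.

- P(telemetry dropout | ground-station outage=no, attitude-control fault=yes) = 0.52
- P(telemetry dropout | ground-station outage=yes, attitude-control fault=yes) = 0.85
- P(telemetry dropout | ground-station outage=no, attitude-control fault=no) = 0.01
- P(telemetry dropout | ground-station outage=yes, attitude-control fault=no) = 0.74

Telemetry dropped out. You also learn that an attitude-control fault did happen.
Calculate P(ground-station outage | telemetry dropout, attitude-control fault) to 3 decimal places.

P(telemetry dropout | attitude-control fault) = 0.52*0.72 + 0.85*0.28 = 0.374400 + 0.238000 = 0.612400
Of this, 0.238000 comes from 0.85*0.28 (the ground-station outage=true cases).
So P(ground-station outage | telemetry dropout, attitude-control fault) = 0.238000/0.612400 ≈ 0.389.

P(ground-station outage | telemetry dropout, attitude-control fault) ≈ 0.389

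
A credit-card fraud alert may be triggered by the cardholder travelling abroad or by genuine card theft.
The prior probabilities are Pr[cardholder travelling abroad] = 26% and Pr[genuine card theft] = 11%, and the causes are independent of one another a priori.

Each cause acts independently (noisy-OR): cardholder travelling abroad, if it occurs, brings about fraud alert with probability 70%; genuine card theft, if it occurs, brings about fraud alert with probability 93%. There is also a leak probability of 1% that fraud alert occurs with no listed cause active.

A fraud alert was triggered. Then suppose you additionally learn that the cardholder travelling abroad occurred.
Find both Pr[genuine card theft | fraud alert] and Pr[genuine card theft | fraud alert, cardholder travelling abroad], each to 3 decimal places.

Pr[genuine card theft | fraud alert] ≈ 0.380; Pr[genuine card theft | fraud alert, cardholder travelling abroad] ≈ 0.147

Under noisy-OR, P(fraud alert | causes) = 1 − (1−0.01)·∏(1−qᵢ) over the active causes.
Sum P(fraud alert|·) weighted by the priors over the 4 (cardholder travelling abroad, genuine card theft) configurations:
  P(fraud alert) = 0.01×0.74×0.89 + 0.9307×0.74×0.11 + 0.703×0.26×0.89 + 0.97921×0.26×0.11
        = 0.006586 + 0.075759 + 0.162674 + 0.028005 = 0.273024
Configurations with genuine card theft contribute 0.103764, so
  P(genuine card theft | fraud alert) = 0.103764 / 0.273024 ≈ 0.380

With the extra evidence:
Sum P(fraud alert|·) weighted by the priors over both values of genuine card theft:
  P(fraud alert | cardholder travelling abroad) = 0.703*0.89 + 0.97921*0.11
        = 0.625670 + 0.107713 = 0.733383
Keeping only the genuine card theft-present terms gives 0.107713, so
  P(genuine card theft | fraud alert, cardholder travelling abroad) = 0.107713 / 0.733383 ≈ 0.147
This is intercausal reasoning (explaining away): once cardholder travelling abroad accounts for the fraud alert, genuine card theft becomes less likely.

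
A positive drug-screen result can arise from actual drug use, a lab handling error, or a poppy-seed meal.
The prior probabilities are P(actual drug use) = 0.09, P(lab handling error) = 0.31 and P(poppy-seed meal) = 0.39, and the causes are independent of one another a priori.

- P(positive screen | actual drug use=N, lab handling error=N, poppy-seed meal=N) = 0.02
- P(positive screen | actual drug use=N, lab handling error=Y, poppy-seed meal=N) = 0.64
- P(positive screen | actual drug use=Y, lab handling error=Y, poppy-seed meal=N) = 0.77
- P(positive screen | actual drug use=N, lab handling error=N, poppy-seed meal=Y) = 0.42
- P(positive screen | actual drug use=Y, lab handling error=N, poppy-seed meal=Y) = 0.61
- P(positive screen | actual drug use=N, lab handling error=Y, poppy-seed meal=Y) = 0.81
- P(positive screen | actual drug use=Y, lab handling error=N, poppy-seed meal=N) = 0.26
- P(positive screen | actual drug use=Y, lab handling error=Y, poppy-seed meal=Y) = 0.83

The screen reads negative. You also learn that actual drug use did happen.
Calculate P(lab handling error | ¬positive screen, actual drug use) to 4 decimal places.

P(¬positive screen | actual drug use) = 0.74*0.69*0.61 + 0.39*0.69*0.39 + 0.23*0.31*0.61 + 0.17*0.31*0.39 = 0.311466 + 0.104949 + 0.043493 + 0.020553 = 0.480461
Restricting to configurations with lab handling error present: 0.043493 + 0.020553 = 0.064046.
So P(lab handling error | ¬positive screen, actual drug use) = 0.064046/0.480461 ≈ 0.1333.

P(lab handling error | ¬positive screen, actual drug use) ≈ 0.1333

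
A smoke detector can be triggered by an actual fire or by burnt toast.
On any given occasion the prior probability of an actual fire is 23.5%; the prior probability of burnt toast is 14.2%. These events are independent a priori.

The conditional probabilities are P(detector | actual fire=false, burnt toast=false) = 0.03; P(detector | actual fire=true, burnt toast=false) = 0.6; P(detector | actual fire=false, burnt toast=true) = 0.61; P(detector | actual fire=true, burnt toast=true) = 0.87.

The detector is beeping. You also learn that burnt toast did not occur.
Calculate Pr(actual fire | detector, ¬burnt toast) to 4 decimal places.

Pr(actual fire | detector, ¬burnt toast) ≈ 0.8600

Sum P(detector|·) weighted by the priors over both values of actual fire:
  P(detector | ¬burnt toast) = 0.03×0.765 + 0.6×0.235
        = 0.022950 + 0.141000 = 0.163950
The terms with actual fire present sum to 0.141000, so
  P(actual fire | detector, ¬burnt toast) = 0.141000 / 0.163950 ≈ 0.8600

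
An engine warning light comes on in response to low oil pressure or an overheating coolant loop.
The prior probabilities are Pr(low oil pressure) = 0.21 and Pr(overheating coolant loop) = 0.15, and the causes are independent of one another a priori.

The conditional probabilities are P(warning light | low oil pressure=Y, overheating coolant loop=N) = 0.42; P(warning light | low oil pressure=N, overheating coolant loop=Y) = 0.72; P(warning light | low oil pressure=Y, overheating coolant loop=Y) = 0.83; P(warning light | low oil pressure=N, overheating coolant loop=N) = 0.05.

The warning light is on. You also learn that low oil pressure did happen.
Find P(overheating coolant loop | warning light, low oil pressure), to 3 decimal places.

Enumerate both values of overheating coolant loop and weight by the priors:
  P(warning light | low oil pressure) = 0.42×0.85 + 0.83×0.15
        = 0.357000 + 0.124500 = 0.481500
Keeping only the overheating coolant loop-present terms gives 0.124500, so
  P(overheating coolant loop | warning light, low oil pressure) = 0.124500 / 0.481500 ≈ 0.259

P(overheating coolant loop | warning light, low oil pressure) ≈ 0.259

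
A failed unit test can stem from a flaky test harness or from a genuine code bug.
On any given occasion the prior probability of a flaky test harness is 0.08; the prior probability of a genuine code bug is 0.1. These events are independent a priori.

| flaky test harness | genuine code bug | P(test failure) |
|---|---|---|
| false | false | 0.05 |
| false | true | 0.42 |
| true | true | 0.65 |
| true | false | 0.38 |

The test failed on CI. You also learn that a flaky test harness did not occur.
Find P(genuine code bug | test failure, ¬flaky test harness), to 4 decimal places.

P(genuine code bug | test failure, ¬flaky test harness) ≈ 0.4828

Enumerate both values of genuine code bug and weight by the priors:
  P(test failure | ¬flaky test harness) = 0.05*0.9 + 0.42*0.1
        = 0.045000 + 0.042000 = 0.087000
The terms with genuine code bug present sum to 0.042000, so
  P(genuine code bug | test failure, ¬flaky test harness) = 0.042000 / 0.087000 ≈ 0.4828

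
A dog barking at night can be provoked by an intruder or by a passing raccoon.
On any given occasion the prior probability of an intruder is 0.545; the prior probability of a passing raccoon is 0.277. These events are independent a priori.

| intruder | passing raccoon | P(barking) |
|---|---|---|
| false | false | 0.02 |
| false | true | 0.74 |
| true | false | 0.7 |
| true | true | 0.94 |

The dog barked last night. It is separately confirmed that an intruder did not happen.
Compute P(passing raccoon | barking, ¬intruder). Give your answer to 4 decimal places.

Sum P(barking|·) weighted by the priors over both values of passing raccoon:
  P(barking | ¬intruder) = 0.02×0.723 + 0.74×0.277
        = 0.014460 + 0.204980 = 0.219440
Configurations with passing raccoon contribute 0.204980, so
  P(passing raccoon | barking, ¬intruder) = 0.204980 / 0.219440 ≈ 0.9341

P(passing raccoon | barking, ¬intruder) ≈ 0.9341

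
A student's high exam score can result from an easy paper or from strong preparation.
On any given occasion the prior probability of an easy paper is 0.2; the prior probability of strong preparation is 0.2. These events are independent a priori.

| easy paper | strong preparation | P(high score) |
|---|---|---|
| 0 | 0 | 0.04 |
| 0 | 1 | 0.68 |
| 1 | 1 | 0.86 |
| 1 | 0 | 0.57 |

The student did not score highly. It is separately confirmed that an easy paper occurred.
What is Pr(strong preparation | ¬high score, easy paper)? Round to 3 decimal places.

P(¬high score | easy paper) = 0.43*0.8 + 0.14*0.2 = 0.344000 + 0.028000 = 0.372000
Restricting to configurations with strong preparation present: 0.14*0.2 = 0.028000.
So P(strong preparation | ¬high score, easy paper) = 0.028000/0.372000 ≈ 0.075.

Pr(strong preparation | ¬high score, easy paper) ≈ 0.075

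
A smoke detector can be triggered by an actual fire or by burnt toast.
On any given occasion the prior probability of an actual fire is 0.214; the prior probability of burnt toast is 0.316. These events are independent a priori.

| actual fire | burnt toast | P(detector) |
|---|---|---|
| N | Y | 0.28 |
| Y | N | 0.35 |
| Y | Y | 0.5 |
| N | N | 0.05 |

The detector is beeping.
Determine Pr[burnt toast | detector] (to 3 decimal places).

Sum P(detector|·) weighted by the priors over the 4 (actual fire, burnt toast) configurations:
  P(detector) = 0.05*0.786*0.684 + 0.28*0.786*0.316 + 0.35*0.214*0.684 + 0.5*0.214*0.316
        = 0.026881 + 0.069545 + 0.051232 + 0.033812 = 0.181470
The terms with burnt toast present sum to 0.103357, so
  P(burnt toast | detector) = 0.103357 / 0.181470 ≈ 0.570

Pr[burnt toast | detector] ≈ 0.570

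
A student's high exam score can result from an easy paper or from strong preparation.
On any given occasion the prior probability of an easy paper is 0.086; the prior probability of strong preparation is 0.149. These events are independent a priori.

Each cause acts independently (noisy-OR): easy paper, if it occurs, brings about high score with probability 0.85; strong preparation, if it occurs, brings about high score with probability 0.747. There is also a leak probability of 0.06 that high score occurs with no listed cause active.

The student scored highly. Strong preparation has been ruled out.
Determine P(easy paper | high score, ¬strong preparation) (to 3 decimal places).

Under noisy-OR, P(high score | causes) = 1 − (1−0.06)·∏(1−qᵢ) over the active causes.
P(high score | ¬strong preparation) = 0.06*0.914 + 0.859*0.086 = 0.054840 + 0.073874 = 0.128714
Of this, 0.073874 comes from 0.859*0.086 (the easy paper=true cases).
Hence the posterior is 0.073874/0.128714 ≈ 0.574.

P(easy paper | high score, ¬strong preparation) ≈ 0.574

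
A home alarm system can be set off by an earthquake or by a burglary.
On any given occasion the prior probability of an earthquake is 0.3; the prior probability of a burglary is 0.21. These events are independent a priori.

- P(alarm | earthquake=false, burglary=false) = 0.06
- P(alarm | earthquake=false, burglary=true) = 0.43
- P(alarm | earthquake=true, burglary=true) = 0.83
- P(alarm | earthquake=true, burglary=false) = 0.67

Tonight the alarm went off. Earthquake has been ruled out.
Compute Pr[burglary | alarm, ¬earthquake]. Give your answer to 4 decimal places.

Pr[burglary | alarm, ¬earthquake] ≈ 0.6558

P(alarm | ¬earthquake) = 0.06·0.79 + 0.43·0.21 = 0.047400 + 0.090300 = 0.137700
Of this, 0.090300 comes from 0.43·0.21 (the burglary=true cases).
So P(burglary | alarm, ¬earthquake) = 0.090300/0.137700 ≈ 0.6558.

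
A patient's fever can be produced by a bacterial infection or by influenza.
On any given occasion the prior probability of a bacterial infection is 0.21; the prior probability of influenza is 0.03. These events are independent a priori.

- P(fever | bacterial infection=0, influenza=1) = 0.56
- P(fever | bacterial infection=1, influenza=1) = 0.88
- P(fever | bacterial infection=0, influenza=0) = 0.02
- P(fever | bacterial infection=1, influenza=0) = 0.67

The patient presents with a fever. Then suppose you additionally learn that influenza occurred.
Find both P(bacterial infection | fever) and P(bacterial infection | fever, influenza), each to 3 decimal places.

By total probability over the 4 (bacterial infection, influenza) configurations:
  P(fever) = 0.02*0.79*0.97 + 0.56*0.79*0.03 + 0.67*0.21*0.97 + 0.88*0.21*0.03
        = 0.015326 + 0.013272 + 0.136479 + 0.005544 = 0.170621
Keeping only the bacterial infection-present terms gives 0.142023, so
  P(bacterial infection | fever) = 0.142023 / 0.170621 ≈ 0.832

Now also conditioning on influenza=true:
By total probability over both values of bacterial infection:
  P(fever | influenza) = 0.56×0.79 + 0.88×0.21
        = 0.442400 + 0.184800 = 0.627200
Configurations with bacterial infection contribute 0.184800, so
  P(bacterial infection | fever, influenza) = 0.184800 / 0.627200 ≈ 0.295
The drop from 0.832 to 0.295 is the explaining-away (discounting) effect.

P(bacterial infection | fever) ≈ 0.832; P(bacterial infection | fever, influenza) ≈ 0.295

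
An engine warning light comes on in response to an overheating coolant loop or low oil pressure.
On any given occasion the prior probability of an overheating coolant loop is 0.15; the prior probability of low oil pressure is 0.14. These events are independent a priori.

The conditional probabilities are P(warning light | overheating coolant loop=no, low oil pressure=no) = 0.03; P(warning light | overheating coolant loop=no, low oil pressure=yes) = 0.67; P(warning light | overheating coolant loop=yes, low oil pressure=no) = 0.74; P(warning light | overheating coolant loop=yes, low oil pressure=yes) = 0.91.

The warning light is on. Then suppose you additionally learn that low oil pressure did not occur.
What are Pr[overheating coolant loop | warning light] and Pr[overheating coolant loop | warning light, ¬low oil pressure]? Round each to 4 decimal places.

P(warning light) = 0.03·0.85·0.86 + 0.67·0.85·0.14 + 0.74·0.15·0.86 + 0.91·0.15·0.14 = 0.021930 + 0.079730 + 0.095460 + 0.019110 = 0.216230
Of this, 0.114570 comes from 0.095460 + 0.019110 (the overheating coolant loop=true cases).
P(overheating coolant loop | warning light) = 0.114570 / 0.216230 ≈ 0.5299

Now also conditioning on low oil pressure≠true:
Sum P(warning light|·) weighted by the priors over both values of overheating coolant loop:
  P(warning light | ¬low oil pressure) = 0.03·0.85 + 0.74·0.15
        = 0.025500 + 0.111000 = 0.136500
Keeping only the overheating coolant loop-present terms gives 0.111000, so
  P(overheating coolant loop | warning light, ¬low oil pressure) = 0.111000 / 0.136500 ≈ 0.8132

Pr[overheating coolant loop | warning light] ≈ 0.5299; Pr[overheating coolant loop | warning light, ¬low oil pressure] ≈ 0.8132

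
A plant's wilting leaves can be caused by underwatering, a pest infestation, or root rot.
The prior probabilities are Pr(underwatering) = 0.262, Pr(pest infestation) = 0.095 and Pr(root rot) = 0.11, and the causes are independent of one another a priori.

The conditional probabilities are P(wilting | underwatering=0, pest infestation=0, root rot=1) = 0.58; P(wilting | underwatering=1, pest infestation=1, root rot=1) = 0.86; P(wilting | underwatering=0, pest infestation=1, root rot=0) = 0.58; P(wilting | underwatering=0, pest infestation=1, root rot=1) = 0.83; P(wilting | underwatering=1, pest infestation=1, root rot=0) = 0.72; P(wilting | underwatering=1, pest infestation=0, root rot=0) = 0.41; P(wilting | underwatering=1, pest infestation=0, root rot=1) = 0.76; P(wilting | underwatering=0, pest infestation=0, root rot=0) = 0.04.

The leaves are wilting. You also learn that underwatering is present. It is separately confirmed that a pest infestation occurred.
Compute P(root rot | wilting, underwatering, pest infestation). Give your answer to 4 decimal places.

For the numerator, keep only root rot=true terms: 0.86×0.11 = 0.094600
Normalizer over all consistent configurations: 0.72×0.89 + 0.86×0.11 = 0.735400
P(root rot | wilting, underwatering, pest infestation) = 0.094600/0.735400 ≈ 0.1286

P(root rot | wilting, underwatering, pest infestation) ≈ 0.1286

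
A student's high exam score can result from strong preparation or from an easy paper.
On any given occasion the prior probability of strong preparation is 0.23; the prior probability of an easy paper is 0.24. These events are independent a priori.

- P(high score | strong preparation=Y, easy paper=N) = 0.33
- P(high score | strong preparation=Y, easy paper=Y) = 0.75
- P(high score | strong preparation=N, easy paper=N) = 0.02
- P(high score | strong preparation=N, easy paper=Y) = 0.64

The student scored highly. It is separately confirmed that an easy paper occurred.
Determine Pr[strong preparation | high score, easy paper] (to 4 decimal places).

P(high score | easy paper) = 0.64·0.77 + 0.75·0.23 = 0.492800 + 0.172500 = 0.665300
Restricting to configurations with strong preparation present: 0.75·0.23 = 0.172500.
Hence the posterior is 0.172500/0.665300 ≈ 0.2593.

Pr[strong preparation | high score, easy paper] ≈ 0.2593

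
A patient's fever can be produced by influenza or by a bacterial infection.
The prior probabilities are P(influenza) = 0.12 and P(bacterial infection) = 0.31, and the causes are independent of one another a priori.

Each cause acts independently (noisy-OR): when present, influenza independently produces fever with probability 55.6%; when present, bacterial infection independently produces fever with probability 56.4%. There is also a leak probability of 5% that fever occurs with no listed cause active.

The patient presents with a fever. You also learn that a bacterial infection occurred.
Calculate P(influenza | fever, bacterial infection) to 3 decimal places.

Under noisy-OR, P(fever | causes) = 1 − (1−0.05)·∏(1−qᵢ) over the active causes.
P(fever | bacterial infection) = 0.5858*0.88 + 0.816095*0.12 = 0.515504 + 0.097931 = 0.613435
Restricting to configurations with influenza present: 0.816095*0.12 = 0.097931.
So P(influenza | fever, bacterial infection) = 0.097931/0.613435 ≈ 0.160.

P(influenza | fever, bacterial infection) ≈ 0.160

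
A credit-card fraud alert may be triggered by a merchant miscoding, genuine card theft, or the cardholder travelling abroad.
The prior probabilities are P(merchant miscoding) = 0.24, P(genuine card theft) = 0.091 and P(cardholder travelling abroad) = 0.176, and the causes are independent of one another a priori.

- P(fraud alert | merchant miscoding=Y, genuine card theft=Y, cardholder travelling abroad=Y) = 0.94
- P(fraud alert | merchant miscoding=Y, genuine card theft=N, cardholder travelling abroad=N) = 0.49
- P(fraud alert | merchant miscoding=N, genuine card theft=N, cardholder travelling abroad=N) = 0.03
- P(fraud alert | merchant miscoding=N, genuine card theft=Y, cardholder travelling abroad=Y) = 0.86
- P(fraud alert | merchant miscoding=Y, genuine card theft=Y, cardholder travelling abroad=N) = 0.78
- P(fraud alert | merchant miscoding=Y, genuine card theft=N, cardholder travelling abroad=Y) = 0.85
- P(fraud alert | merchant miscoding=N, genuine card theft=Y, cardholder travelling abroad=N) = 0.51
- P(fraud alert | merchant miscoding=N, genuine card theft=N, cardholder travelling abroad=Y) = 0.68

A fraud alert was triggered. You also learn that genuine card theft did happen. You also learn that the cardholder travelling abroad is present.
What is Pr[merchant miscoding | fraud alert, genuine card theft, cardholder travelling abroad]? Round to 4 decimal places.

Pr[merchant miscoding | fraud alert, genuine card theft, cardholder travelling abroad] ≈ 0.2566

Enumerate both values of merchant miscoding and weight by the priors:
  P(fraud alert | genuine card theft, cardholder travelling abroad) = 0.86×0.76 + 0.94×0.24
        = 0.653600 + 0.225600 = 0.879200
Configurations with merchant miscoding contribute 0.225600, so
  P(merchant miscoding | fraud alert, genuine card theft, cardholder travelling abroad) = 0.225600 / 0.879200 ≈ 0.2566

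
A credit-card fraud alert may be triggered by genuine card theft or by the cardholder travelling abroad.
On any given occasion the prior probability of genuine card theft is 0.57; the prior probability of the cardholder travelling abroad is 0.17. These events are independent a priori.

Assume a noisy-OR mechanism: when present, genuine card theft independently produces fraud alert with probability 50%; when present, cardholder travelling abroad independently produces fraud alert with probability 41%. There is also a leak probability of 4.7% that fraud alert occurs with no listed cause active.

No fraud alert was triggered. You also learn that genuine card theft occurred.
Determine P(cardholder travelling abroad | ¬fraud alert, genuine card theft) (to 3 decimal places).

P(cardholder travelling abroad | ¬fraud alert, genuine card theft) ≈ 0.108

Under noisy-OR, P(fraud alert | causes) = 1 − (1−0.047)·∏(1−qᵢ) over the active causes.
By total probability over both values of cardholder travelling abroad:
  P(¬fraud alert | genuine card theft) = 0.4765×0.83 + 0.281135×0.17
        = 0.395495 + 0.047793 = 0.443288
Configurations with cardholder travelling abroad contribute 0.047793, so
  P(cardholder travelling abroad | ¬fraud alert, genuine card theft) = 0.047793 / 0.443288 ≈ 0.108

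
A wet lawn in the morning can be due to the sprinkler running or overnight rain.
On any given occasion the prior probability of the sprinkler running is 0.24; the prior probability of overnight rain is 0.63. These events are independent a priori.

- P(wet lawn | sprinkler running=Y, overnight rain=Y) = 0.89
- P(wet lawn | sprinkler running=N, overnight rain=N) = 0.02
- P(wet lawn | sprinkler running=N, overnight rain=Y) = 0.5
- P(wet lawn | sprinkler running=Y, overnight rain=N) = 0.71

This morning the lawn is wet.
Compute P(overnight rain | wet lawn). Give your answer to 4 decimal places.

P(overnight rain | wet lawn) ≈ 0.8449

For the numerator, keep only overnight rain=true terms: 0.239400 + 0.134568 = 0.373968
Denominator P(wet lawn): 0.02*0.76*0.37 + 0.5*0.76*0.63 + 0.71*0.24*0.37 + 0.89*0.24*0.63 = 0.442640
Posterior = 0.373968 / 0.442640 ≈ 0.8449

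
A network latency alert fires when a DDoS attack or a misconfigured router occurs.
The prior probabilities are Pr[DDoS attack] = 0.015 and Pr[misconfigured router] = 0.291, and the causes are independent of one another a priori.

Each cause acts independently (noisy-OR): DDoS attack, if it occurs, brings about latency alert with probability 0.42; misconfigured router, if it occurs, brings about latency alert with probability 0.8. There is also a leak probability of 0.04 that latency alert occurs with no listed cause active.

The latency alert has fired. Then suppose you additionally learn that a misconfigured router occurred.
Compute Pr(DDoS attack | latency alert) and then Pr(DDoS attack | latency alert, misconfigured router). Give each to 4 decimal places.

Under noisy-OR, P(latency alert | causes) = 1 − (1−0.04)·∏(1−qᵢ) over the active causes.
Weight on DDoS attack=true, given the evidence: 0.004713 + 0.003879 = 0.008592
Denominator P(latency alert): 0.04*0.985*0.709 + 0.808*0.985*0.291 + 0.4432*0.015*0.709 + 0.88864*0.015*0.291 = 0.268128
Posterior = 0.008592 / 0.268128 ≈ 0.0320

Now condition on the additional information:
Sum P(latency alert|·) weighted by the priors over both values of DDoS attack:
  P(latency alert | misconfigured router) = 0.808×0.985 + 0.88864×0.015
        = 0.795880 + 0.013330 = 0.809210
Keeping only the DDoS attack-present terms gives 0.013330, so
  P(DDoS attack | latency alert, misconfigured router) = 0.013330 / 0.809210 ≈ 0.0165

Pr(DDoS attack | latency alert) ≈ 0.0320; Pr(DDoS attack | latency alert, misconfigured router) ≈ 0.0165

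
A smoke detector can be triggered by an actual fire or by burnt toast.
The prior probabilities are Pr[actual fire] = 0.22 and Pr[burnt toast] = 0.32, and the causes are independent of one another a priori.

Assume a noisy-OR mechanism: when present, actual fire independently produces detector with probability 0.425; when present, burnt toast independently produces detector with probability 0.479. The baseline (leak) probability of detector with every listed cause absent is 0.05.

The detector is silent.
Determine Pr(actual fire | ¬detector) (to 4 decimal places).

Pr(actual fire | ¬detector) ≈ 0.1395

Under noisy-OR, P(detector | causes) = 1 − (1−0.05)·∏(1−qᵢ) over the active causes.
P(¬detector) = 0.95·0.78·0.68 + 0.49495·0.78·0.32 + 0.54625·0.22·0.68 + 0.284596·0.22·0.32 = 0.503880 + 0.123540 + 0.081719 + 0.020036 = 0.729175
The actual fire-present share is 0.081719 + 0.020036 = 0.101755.
Hence the posterior is 0.101755/0.729175 ≈ 0.1395.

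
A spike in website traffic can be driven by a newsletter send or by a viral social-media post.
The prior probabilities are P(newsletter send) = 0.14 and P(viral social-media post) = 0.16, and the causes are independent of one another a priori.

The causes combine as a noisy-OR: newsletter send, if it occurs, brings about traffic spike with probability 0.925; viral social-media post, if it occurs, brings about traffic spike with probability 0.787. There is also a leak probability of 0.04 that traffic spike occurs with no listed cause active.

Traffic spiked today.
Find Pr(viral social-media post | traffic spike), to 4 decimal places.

Pr(viral social-media post | traffic spike) ≈ 0.4879

Under noisy-OR, P(traffic spike | causes) = 1 − (1−0.04)·∏(1−qᵢ) over the active causes.
Enumerate the 4 (newsletter send, viral social-media post) configurations and weight by the priors:
  P(traffic spike) = 0.04*0.86*0.84 + 0.79552*0.86*0.16 + 0.928*0.14*0.84 + 0.984664*0.14*0.16
        = 0.028896 + 0.109464 + 0.109133 + 0.022056 = 0.269549
The terms with viral social-media post present sum to 0.131520, so
  P(viral social-media post | traffic spike) = 0.131520 / 0.269549 ≈ 0.4879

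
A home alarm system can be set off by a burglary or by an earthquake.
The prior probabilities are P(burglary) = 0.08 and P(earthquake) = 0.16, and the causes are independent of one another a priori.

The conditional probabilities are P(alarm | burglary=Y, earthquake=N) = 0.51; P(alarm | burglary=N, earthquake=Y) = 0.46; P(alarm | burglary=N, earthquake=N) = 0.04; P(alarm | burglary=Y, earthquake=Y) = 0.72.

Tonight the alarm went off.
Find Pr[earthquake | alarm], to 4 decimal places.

By total probability over the 4 (burglary, earthquake) configurations:
  P(alarm) = 0.04×0.92×0.84 + 0.46×0.92×0.16 + 0.51×0.08×0.84 + 0.72×0.08×0.16
        = 0.030912 + 0.067712 + 0.034272 + 0.009216 = 0.142112
Keeping only the earthquake-present terms gives 0.076928, so
  P(earthquake | alarm) = 0.076928 / 0.142112 ≈ 0.5413

Pr[earthquake | alarm] ≈ 0.5413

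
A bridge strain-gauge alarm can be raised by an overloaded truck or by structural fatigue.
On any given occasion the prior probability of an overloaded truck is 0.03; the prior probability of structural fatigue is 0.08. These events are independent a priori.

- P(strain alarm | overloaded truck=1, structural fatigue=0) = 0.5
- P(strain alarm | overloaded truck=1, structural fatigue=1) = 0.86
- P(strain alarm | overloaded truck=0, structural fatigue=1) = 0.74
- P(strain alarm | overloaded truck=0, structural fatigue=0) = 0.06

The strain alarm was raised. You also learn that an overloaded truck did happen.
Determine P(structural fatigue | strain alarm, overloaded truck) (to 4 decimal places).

P(structural fatigue | strain alarm, overloaded truck) ≈ 0.1301

Numerator (weight on configurations with structural fatigue): 0.86·0.08 = 0.068800
Normalizer over all consistent configurations: 0.5·0.92 + 0.86·0.08 = 0.528800
P(structural fatigue | strain alarm, overloaded truck) = 0.068800/0.528800 ≈ 0.1301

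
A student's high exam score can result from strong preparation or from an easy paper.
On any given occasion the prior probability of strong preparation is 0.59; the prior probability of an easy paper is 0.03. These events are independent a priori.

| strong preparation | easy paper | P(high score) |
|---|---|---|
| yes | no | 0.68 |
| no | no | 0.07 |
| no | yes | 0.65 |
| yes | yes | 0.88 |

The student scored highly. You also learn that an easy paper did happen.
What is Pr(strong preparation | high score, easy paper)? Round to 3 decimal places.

Pr(strong preparation | high score, easy paper) ≈ 0.661

By total probability over both values of strong preparation:
  P(high score | easy paper) = 0.65×0.41 + 0.88×0.59
        = 0.266500 + 0.519200 = 0.785700
Keeping only the strong preparation-present terms gives 0.519200, so
  P(strong preparation | high score, easy paper) = 0.519200 / 0.785700 ≈ 0.661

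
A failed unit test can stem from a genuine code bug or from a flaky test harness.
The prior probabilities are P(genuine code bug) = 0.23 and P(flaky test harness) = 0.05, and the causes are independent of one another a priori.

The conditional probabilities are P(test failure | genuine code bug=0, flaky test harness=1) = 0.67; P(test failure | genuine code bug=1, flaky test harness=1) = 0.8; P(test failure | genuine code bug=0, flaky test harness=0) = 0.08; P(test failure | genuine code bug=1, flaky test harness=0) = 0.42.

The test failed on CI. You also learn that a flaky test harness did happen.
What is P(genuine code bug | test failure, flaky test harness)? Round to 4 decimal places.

P(genuine code bug | test failure, flaky test harness) ≈ 0.2629

Sum P(test failure|·) weighted by the priors over both values of genuine code bug:
  P(test failure | flaky test harness) = 0.67·0.77 + 0.8·0.23
        = 0.515900 + 0.184000 = 0.699900
The terms with genuine code bug present sum to 0.184000, so
  P(genuine code bug | test failure, flaky test harness) = 0.184000 / 0.699900 ≈ 0.2629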